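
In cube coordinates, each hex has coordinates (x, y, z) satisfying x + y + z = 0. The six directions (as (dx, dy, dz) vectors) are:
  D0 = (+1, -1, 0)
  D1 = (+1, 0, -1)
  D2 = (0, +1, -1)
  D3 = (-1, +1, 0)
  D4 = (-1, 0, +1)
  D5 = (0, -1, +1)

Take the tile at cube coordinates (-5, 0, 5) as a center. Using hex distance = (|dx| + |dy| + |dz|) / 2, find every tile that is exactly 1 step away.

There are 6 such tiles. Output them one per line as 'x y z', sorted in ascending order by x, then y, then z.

Answer: -6 0 6
-6 1 5
-5 -1 6
-5 1 4
-4 -1 5
-4 0 4

Derivation:
Walk ring at distance 1 from (-5, 0, 5):
Start at center + D4*1 = (-6, 0, 6)
  hex 0: (-6, 0, 6)
  hex 1: (-5, -1, 6)
  hex 2: (-4, -1, 5)
  hex 3: (-4, 0, 4)
  hex 4: (-5, 1, 4)
  hex 5: (-6, 1, 5)
Sorted: 6 hexes.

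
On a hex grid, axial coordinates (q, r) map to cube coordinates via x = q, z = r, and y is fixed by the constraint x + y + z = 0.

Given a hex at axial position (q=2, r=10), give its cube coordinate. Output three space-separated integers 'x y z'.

Answer: 2 -12 10

Derivation:
x = q = 2
z = r = 10
y = -x - z = -(2) - (10) = -12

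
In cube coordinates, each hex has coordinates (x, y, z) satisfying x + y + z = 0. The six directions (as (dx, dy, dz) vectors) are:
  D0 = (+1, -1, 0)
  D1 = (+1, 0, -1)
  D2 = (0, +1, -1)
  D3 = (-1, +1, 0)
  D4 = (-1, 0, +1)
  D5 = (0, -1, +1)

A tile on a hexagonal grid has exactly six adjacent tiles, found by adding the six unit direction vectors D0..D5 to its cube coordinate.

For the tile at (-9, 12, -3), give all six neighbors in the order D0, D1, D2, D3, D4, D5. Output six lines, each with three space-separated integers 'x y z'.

Answer: -8 11 -3
-8 12 -4
-9 13 -4
-10 13 -3
-10 12 -2
-9 11 -2

Derivation:
Center: (-9, 12, -3). Add each direction:
  D0: (-9, 12, -3) + (1, -1, 0) = (-8, 11, -3)
  D1: (-9, 12, -3) + (1, 0, -1) = (-8, 12, -4)
  D2: (-9, 12, -3) + (0, 1, -1) = (-9, 13, -4)
  D3: (-9, 12, -3) + (-1, 1, 0) = (-10, 13, -3)
  D4: (-9, 12, -3) + (-1, 0, 1) = (-10, 12, -2)
  D5: (-9, 12, -3) + (0, -1, 1) = (-9, 11, -2)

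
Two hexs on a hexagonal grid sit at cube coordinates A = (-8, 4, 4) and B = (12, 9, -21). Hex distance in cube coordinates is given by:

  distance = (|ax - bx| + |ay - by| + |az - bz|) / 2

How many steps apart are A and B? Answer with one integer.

Answer: 25

Derivation:
|ax - bx| = |-8 - 12| = 20
|ay - by| = |4 - 9| = 5
|az - bz| = |4 - (-21)| = 25
distance = (20 + 5 + 25) / 2 = 50 / 2 = 25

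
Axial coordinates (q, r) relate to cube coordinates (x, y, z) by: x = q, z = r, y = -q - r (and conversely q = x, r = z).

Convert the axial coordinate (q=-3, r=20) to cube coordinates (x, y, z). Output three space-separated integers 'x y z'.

x = q = -3
z = r = 20
y = -x - z = -(-3) - (20) = -17

Answer: -3 -17 20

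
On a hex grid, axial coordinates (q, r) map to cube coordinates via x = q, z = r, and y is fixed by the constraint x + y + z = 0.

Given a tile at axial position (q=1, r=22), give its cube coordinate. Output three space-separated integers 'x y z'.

x = q = 1
z = r = 22
y = -x - z = -(1) - (22) = -23

Answer: 1 -23 22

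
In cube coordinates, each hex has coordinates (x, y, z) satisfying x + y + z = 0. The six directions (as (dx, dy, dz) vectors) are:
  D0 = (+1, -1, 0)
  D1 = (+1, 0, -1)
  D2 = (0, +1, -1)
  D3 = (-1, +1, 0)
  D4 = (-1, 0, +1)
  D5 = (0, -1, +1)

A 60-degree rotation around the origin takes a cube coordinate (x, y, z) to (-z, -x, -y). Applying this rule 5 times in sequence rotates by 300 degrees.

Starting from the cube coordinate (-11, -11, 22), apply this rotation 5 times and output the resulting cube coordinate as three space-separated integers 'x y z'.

Answer: 11 -22 11

Derivation:
Start: (-11, -11, 22)
Step 1: (-11, -11, 22) -> (-(22), -(-11), -(-11)) = (-22, 11, 11)
Step 2: (-22, 11, 11) -> (-(11), -(-22), -(11)) = (-11, 22, -11)
Step 3: (-11, 22, -11) -> (-(-11), -(-11), -(22)) = (11, 11, -22)
Step 4: (11, 11, -22) -> (-(-22), -(11), -(11)) = (22, -11, -11)
Step 5: (22, -11, -11) -> (-(-11), -(22), -(-11)) = (11, -22, 11)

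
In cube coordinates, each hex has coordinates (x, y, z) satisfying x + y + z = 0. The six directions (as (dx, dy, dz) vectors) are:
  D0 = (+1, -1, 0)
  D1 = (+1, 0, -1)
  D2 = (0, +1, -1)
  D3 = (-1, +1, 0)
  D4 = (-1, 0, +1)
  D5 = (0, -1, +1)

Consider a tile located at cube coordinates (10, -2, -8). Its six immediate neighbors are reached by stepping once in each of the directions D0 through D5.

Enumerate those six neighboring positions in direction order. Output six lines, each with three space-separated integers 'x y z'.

Center: (10, -2, -8). Add each direction:
  D0: (10, -2, -8) + (1, -1, 0) = (11, -3, -8)
  D1: (10, -2, -8) + (1, 0, -1) = (11, -2, -9)
  D2: (10, -2, -8) + (0, 1, -1) = (10, -1, -9)
  D3: (10, -2, -8) + (-1, 1, 0) = (9, -1, -8)
  D4: (10, -2, -8) + (-1, 0, 1) = (9, -2, -7)
  D5: (10, -2, -8) + (0, -1, 1) = (10, -3, -7)

Answer: 11 -3 -8
11 -2 -9
10 -1 -9
9 -1 -8
9 -2 -7
10 -3 -7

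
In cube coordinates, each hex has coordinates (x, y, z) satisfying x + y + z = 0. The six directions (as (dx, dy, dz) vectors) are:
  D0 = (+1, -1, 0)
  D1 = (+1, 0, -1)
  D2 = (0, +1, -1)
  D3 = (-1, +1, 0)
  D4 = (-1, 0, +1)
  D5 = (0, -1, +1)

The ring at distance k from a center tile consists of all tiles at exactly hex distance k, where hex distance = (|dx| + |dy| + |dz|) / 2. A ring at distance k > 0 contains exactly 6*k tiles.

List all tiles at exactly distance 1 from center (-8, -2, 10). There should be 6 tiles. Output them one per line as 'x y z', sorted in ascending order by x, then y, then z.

Answer: -9 -2 11
-9 -1 10
-8 -3 11
-8 -1 9
-7 -3 10
-7 -2 9

Derivation:
Walk ring at distance 1 from (-8, -2, 10):
Start at center + D4*1 = (-9, -2, 11)
  hex 0: (-9, -2, 11)
  hex 1: (-8, -3, 11)
  hex 2: (-7, -3, 10)
  hex 3: (-7, -2, 9)
  hex 4: (-8, -1, 9)
  hex 5: (-9, -1, 10)
Sorted: 6 hexes.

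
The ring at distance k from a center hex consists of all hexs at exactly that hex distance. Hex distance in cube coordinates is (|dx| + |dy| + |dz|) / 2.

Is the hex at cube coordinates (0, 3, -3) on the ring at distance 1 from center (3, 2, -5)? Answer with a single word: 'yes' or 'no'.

Answer: no

Derivation:
|px - cx| = |0 - 3| = 3
|py - cy| = |3 - 2| = 1
|pz - cz| = |-3 - (-5)| = 2
distance = (3+1+2)/2 = 6/2 = 3
radius = 1; distance != radius -> no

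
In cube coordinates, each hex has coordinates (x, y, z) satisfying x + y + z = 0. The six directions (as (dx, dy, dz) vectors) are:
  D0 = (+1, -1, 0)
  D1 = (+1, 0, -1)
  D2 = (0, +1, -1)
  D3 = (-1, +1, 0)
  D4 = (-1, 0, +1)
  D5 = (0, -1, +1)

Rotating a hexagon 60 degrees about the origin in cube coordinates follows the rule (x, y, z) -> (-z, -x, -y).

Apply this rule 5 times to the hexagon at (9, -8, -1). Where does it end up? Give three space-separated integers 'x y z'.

Answer: 8 1 -9

Derivation:
Start: (9, -8, -1)
Step 1: (9, -8, -1) -> (-(-1), -(9), -(-8)) = (1, -9, 8)
Step 2: (1, -9, 8) -> (-(8), -(1), -(-9)) = (-8, -1, 9)
Step 3: (-8, -1, 9) -> (-(9), -(-8), -(-1)) = (-9, 8, 1)
Step 4: (-9, 8, 1) -> (-(1), -(-9), -(8)) = (-1, 9, -8)
Step 5: (-1, 9, -8) -> (-(-8), -(-1), -(9)) = (8, 1, -9)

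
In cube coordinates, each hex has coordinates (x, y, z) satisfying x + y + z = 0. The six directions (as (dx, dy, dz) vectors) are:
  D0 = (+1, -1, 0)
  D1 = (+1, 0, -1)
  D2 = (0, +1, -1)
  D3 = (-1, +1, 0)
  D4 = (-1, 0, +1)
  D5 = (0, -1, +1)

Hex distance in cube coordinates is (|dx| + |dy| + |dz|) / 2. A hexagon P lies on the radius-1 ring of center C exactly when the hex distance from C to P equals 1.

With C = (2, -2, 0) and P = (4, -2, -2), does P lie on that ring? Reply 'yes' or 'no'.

|px - cx| = |4 - 2| = 2
|py - cy| = |-2 - (-2)| = 0
|pz - cz| = |-2 - 0| = 2
distance = (2+0+2)/2 = 4/2 = 2
radius = 1; distance != radius -> no

Answer: no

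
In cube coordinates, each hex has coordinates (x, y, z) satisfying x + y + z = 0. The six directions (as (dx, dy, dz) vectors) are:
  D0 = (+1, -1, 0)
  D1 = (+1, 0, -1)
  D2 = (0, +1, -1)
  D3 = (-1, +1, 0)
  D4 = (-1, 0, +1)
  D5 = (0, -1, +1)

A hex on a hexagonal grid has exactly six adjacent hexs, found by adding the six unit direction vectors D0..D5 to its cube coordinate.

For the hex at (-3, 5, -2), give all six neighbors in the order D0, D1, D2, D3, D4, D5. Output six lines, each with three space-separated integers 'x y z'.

Center: (-3, 5, -2). Add each direction:
  D0: (-3, 5, -2) + (1, -1, 0) = (-2, 4, -2)
  D1: (-3, 5, -2) + (1, 0, -1) = (-2, 5, -3)
  D2: (-3, 5, -2) + (0, 1, -1) = (-3, 6, -3)
  D3: (-3, 5, -2) + (-1, 1, 0) = (-4, 6, -2)
  D4: (-3, 5, -2) + (-1, 0, 1) = (-4, 5, -1)
  D5: (-3, 5, -2) + (0, -1, 1) = (-3, 4, -1)

Answer: -2 4 -2
-2 5 -3
-3 6 -3
-4 6 -2
-4 5 -1
-3 4 -1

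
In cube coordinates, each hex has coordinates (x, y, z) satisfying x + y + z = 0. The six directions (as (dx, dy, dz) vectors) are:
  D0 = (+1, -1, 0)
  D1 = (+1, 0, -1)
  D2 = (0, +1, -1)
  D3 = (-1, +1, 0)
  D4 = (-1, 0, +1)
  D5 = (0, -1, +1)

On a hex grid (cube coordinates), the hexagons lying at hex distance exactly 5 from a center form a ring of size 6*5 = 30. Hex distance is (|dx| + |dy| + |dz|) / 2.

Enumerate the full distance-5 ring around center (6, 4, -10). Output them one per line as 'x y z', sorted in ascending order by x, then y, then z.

Answer: 1 4 -5
1 5 -6
1 6 -7
1 7 -8
1 8 -9
1 9 -10
2 3 -5
2 9 -11
3 2 -5
3 9 -12
4 1 -5
4 9 -13
5 0 -5
5 9 -14
6 -1 -5
6 9 -15
7 -1 -6
7 8 -15
8 -1 -7
8 7 -15
9 -1 -8
9 6 -15
10 -1 -9
10 5 -15
11 -1 -10
11 0 -11
11 1 -12
11 2 -13
11 3 -14
11 4 -15

Derivation:
Walk ring at distance 5 from (6, 4, -10):
Start at center + D4*5 = (1, 4, -5)
  hex 0: (1, 4, -5)
  hex 1: (2, 3, -5)
  hex 2: (3, 2, -5)
  hex 3: (4, 1, -5)
  hex 4: (5, 0, -5)
  hex 5: (6, -1, -5)
  hex 6: (7, -1, -6)
  hex 7: (8, -1, -7)
  hex 8: (9, -1, -8)
  hex 9: (10, -1, -9)
  hex 10: (11, -1, -10)
  hex 11: (11, 0, -11)
  hex 12: (11, 1, -12)
  hex 13: (11, 2, -13)
  hex 14: (11, 3, -14)
  hex 15: (11, 4, -15)
  hex 16: (10, 5, -15)
  hex 17: (9, 6, -15)
  hex 18: (8, 7, -15)
  hex 19: (7, 8, -15)
  hex 20: (6, 9, -15)
  hex 21: (5, 9, -14)
  hex 22: (4, 9, -13)
  hex 23: (3, 9, -12)
  hex 24: (2, 9, -11)
  hex 25: (1, 9, -10)
  hex 26: (1, 8, -9)
  hex 27: (1, 7, -8)
  hex 28: (1, 6, -7)
  hex 29: (1, 5, -6)
Sorted: 30 hexes.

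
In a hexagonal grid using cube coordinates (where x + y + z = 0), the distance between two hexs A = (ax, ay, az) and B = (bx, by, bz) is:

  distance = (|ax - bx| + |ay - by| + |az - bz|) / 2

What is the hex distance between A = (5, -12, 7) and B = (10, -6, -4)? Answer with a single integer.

|ax - bx| = |5 - 10| = 5
|ay - by| = |-12 - (-6)| = 6
|az - bz| = |7 - (-4)| = 11
distance = (5 + 6 + 11) / 2 = 22 / 2 = 11

Answer: 11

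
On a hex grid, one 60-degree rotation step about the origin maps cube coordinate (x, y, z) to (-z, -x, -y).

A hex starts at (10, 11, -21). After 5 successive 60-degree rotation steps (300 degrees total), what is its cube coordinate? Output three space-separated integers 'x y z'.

Start: (10, 11, -21)
Step 1: (10, 11, -21) -> (-(-21), -(10), -(11)) = (21, -10, -11)
Step 2: (21, -10, -11) -> (-(-11), -(21), -(-10)) = (11, -21, 10)
Step 3: (11, -21, 10) -> (-(10), -(11), -(-21)) = (-10, -11, 21)
Step 4: (-10, -11, 21) -> (-(21), -(-10), -(-11)) = (-21, 10, 11)
Step 5: (-21, 10, 11) -> (-(11), -(-21), -(10)) = (-11, 21, -10)

Answer: -11 21 -10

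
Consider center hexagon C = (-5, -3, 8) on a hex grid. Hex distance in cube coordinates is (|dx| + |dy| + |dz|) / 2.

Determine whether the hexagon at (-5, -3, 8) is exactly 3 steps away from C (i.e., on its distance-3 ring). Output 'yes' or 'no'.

Answer: no

Derivation:
|px - cx| = |-5 - (-5)| = 0
|py - cy| = |-3 - (-3)| = 0
|pz - cz| = |8 - 8| = 0
distance = (0+0+0)/2 = 0/2 = 0
radius = 3; distance != radius -> no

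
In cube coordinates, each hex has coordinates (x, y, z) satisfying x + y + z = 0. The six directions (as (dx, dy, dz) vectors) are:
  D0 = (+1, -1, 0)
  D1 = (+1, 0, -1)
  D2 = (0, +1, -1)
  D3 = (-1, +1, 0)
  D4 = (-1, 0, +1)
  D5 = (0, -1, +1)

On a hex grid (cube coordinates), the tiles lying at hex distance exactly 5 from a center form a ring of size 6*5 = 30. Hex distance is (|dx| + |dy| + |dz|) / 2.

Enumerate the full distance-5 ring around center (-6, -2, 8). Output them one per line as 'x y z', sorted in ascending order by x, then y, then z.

Answer: -11 -2 13
-11 -1 12
-11 0 11
-11 1 10
-11 2 9
-11 3 8
-10 -3 13
-10 3 7
-9 -4 13
-9 3 6
-8 -5 13
-8 3 5
-7 -6 13
-7 3 4
-6 -7 13
-6 3 3
-5 -7 12
-5 2 3
-4 -7 11
-4 1 3
-3 -7 10
-3 0 3
-2 -7 9
-2 -1 3
-1 -7 8
-1 -6 7
-1 -5 6
-1 -4 5
-1 -3 4
-1 -2 3

Derivation:
Walk ring at distance 5 from (-6, -2, 8):
Start at center + D4*5 = (-11, -2, 13)
  hex 0: (-11, -2, 13)
  hex 1: (-10, -3, 13)
  hex 2: (-9, -4, 13)
  hex 3: (-8, -5, 13)
  hex 4: (-7, -6, 13)
  hex 5: (-6, -7, 13)
  hex 6: (-5, -7, 12)
  hex 7: (-4, -7, 11)
  hex 8: (-3, -7, 10)
  hex 9: (-2, -7, 9)
  hex 10: (-1, -7, 8)
  hex 11: (-1, -6, 7)
  hex 12: (-1, -5, 6)
  hex 13: (-1, -4, 5)
  hex 14: (-1, -3, 4)
  hex 15: (-1, -2, 3)
  hex 16: (-2, -1, 3)
  hex 17: (-3, 0, 3)
  hex 18: (-4, 1, 3)
  hex 19: (-5, 2, 3)
  hex 20: (-6, 3, 3)
  hex 21: (-7, 3, 4)
  hex 22: (-8, 3, 5)
  hex 23: (-9, 3, 6)
  hex 24: (-10, 3, 7)
  hex 25: (-11, 3, 8)
  hex 26: (-11, 2, 9)
  hex 27: (-11, 1, 10)
  hex 28: (-11, 0, 11)
  hex 29: (-11, -1, 12)
Sorted: 30 hexes.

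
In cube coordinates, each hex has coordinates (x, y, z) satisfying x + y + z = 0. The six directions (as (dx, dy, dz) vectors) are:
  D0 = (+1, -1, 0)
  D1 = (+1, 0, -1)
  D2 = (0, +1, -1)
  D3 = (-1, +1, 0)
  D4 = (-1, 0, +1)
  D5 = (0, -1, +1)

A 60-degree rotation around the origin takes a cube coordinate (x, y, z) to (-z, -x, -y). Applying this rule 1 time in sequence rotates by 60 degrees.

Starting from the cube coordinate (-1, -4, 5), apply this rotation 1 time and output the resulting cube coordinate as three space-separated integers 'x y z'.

Answer: -5 1 4

Derivation:
Start: (-1, -4, 5)
Step 1: (-1, -4, 5) -> (-(5), -(-1), -(-4)) = (-5, 1, 4)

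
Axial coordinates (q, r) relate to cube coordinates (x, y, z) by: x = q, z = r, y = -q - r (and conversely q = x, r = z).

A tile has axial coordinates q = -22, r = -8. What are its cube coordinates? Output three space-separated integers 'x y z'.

Answer: -22 30 -8

Derivation:
x = q = -22
z = r = -8
y = -x - z = -(-22) - (-8) = 30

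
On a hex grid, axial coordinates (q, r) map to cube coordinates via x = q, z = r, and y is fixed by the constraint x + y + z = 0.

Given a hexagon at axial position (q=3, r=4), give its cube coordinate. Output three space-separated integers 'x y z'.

x = q = 3
z = r = 4
y = -x - z = -(3) - (4) = -7

Answer: 3 -7 4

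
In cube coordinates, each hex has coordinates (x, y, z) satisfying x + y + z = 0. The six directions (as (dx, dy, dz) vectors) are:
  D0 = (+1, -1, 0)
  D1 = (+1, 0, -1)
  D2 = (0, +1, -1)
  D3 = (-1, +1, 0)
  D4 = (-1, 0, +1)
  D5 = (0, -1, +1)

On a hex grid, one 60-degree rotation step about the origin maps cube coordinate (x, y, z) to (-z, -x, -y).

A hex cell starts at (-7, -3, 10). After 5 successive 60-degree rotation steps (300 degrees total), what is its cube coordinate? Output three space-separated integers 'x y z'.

Answer: 3 -10 7

Derivation:
Start: (-7, -3, 10)
Step 1: (-7, -3, 10) -> (-(10), -(-7), -(-3)) = (-10, 7, 3)
Step 2: (-10, 7, 3) -> (-(3), -(-10), -(7)) = (-3, 10, -7)
Step 3: (-3, 10, -7) -> (-(-7), -(-3), -(10)) = (7, 3, -10)
Step 4: (7, 3, -10) -> (-(-10), -(7), -(3)) = (10, -7, -3)
Step 5: (10, -7, -3) -> (-(-3), -(10), -(-7)) = (3, -10, 7)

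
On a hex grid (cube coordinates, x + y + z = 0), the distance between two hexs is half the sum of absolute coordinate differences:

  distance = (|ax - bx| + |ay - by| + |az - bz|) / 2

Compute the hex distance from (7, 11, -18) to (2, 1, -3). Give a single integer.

|ax - bx| = |7 - 2| = 5
|ay - by| = |11 - 1| = 10
|az - bz| = |-18 - (-3)| = 15
distance = (5 + 10 + 15) / 2 = 30 / 2 = 15

Answer: 15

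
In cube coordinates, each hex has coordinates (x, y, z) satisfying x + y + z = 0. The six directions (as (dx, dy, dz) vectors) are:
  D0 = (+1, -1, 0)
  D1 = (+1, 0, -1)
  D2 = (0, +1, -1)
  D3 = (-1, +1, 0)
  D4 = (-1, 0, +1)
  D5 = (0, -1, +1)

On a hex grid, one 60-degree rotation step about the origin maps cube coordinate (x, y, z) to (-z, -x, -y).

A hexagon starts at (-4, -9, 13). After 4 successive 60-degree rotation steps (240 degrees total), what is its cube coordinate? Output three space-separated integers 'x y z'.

Start: (-4, -9, 13)
Step 1: (-4, -9, 13) -> (-(13), -(-4), -(-9)) = (-13, 4, 9)
Step 2: (-13, 4, 9) -> (-(9), -(-13), -(4)) = (-9, 13, -4)
Step 3: (-9, 13, -4) -> (-(-4), -(-9), -(13)) = (4, 9, -13)
Step 4: (4, 9, -13) -> (-(-13), -(4), -(9)) = (13, -4, -9)

Answer: 13 -4 -9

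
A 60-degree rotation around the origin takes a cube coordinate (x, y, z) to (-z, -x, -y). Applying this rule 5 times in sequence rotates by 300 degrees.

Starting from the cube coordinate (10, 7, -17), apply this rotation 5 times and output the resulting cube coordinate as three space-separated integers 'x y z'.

Start: (10, 7, -17)
Step 1: (10, 7, -17) -> (-(-17), -(10), -(7)) = (17, -10, -7)
Step 2: (17, -10, -7) -> (-(-7), -(17), -(-10)) = (7, -17, 10)
Step 3: (7, -17, 10) -> (-(10), -(7), -(-17)) = (-10, -7, 17)
Step 4: (-10, -7, 17) -> (-(17), -(-10), -(-7)) = (-17, 10, 7)
Step 5: (-17, 10, 7) -> (-(7), -(-17), -(10)) = (-7, 17, -10)

Answer: -7 17 -10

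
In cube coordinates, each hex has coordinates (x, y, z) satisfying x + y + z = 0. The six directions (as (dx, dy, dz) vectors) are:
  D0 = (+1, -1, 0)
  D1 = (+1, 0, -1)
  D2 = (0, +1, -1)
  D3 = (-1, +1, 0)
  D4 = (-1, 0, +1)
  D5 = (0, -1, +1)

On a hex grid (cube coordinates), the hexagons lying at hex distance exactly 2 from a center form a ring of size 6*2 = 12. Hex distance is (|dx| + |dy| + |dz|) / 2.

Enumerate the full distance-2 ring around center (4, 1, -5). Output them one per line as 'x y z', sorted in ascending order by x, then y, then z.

Answer: 2 1 -3
2 2 -4
2 3 -5
3 0 -3
3 3 -6
4 -1 -3
4 3 -7
5 -1 -4
5 2 -7
6 -1 -5
6 0 -6
6 1 -7

Derivation:
Walk ring at distance 2 from (4, 1, -5):
Start at center + D4*2 = (2, 1, -3)
  hex 0: (2, 1, -3)
  hex 1: (3, 0, -3)
  hex 2: (4, -1, -3)
  hex 3: (5, -1, -4)
  hex 4: (6, -1, -5)
  hex 5: (6, 0, -6)
  hex 6: (6, 1, -7)
  hex 7: (5, 2, -7)
  hex 8: (4, 3, -7)
  hex 9: (3, 3, -6)
  hex 10: (2, 3, -5)
  hex 11: (2, 2, -4)
Sorted: 12 hexes.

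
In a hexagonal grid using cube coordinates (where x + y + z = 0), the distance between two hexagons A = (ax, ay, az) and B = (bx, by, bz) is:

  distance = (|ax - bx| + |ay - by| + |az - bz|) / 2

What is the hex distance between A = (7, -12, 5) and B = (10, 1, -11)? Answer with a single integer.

|ax - bx| = |7 - 10| = 3
|ay - by| = |-12 - 1| = 13
|az - bz| = |5 - (-11)| = 16
distance = (3 + 13 + 16) / 2 = 32 / 2 = 16

Answer: 16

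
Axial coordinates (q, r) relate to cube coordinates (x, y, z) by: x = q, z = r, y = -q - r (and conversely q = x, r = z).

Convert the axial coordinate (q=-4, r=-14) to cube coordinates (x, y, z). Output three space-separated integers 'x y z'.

x = q = -4
z = r = -14
y = -x - z = -(-4) - (-14) = 18

Answer: -4 18 -14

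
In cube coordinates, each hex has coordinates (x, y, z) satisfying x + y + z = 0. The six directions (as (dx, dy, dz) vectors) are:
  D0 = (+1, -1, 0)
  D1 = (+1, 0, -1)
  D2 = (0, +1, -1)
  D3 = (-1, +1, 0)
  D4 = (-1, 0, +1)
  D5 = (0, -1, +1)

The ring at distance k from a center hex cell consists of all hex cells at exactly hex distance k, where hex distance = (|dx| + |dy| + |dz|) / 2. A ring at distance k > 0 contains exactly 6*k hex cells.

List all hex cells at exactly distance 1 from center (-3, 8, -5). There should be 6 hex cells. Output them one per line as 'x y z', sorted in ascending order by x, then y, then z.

Answer: -4 8 -4
-4 9 -5
-3 7 -4
-3 9 -6
-2 7 -5
-2 8 -6

Derivation:
Walk ring at distance 1 from (-3, 8, -5):
Start at center + D4*1 = (-4, 8, -4)
  hex 0: (-4, 8, -4)
  hex 1: (-3, 7, -4)
  hex 2: (-2, 7, -5)
  hex 3: (-2, 8, -6)
  hex 4: (-3, 9, -6)
  hex 5: (-4, 9, -5)
Sorted: 6 hexes.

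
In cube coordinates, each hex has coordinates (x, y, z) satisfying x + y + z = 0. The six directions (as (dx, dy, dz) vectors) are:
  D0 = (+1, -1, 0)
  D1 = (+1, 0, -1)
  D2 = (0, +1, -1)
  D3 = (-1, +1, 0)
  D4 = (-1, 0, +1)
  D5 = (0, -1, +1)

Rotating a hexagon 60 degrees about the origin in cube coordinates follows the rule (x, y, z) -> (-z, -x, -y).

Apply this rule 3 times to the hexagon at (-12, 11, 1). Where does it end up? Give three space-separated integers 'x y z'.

Answer: 12 -11 -1

Derivation:
Start: (-12, 11, 1)
Step 1: (-12, 11, 1) -> (-(1), -(-12), -(11)) = (-1, 12, -11)
Step 2: (-1, 12, -11) -> (-(-11), -(-1), -(12)) = (11, 1, -12)
Step 3: (11, 1, -12) -> (-(-12), -(11), -(1)) = (12, -11, -1)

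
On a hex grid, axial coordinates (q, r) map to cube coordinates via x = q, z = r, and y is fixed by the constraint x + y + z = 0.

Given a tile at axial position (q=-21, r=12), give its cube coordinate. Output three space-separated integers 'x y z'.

Answer: -21 9 12

Derivation:
x = q = -21
z = r = 12
y = -x - z = -(-21) - (12) = 9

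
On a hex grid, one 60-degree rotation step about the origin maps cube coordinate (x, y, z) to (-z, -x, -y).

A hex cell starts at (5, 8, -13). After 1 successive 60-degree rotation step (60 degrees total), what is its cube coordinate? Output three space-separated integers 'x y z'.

Start: (5, 8, -13)
Step 1: (5, 8, -13) -> (-(-13), -(5), -(8)) = (13, -5, -8)

Answer: 13 -5 -8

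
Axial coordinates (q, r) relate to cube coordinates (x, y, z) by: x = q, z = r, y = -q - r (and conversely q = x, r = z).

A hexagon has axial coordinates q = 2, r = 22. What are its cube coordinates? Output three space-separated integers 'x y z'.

Answer: 2 -24 22

Derivation:
x = q = 2
z = r = 22
y = -x - z = -(2) - (22) = -24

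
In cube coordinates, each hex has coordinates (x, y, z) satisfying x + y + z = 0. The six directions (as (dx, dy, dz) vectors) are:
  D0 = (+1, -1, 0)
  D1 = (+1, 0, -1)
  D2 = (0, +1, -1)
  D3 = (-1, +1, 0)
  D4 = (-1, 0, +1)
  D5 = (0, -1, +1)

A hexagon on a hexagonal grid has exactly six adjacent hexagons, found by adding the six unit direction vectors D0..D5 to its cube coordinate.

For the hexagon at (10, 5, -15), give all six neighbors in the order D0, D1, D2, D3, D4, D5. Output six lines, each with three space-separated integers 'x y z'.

Answer: 11 4 -15
11 5 -16
10 6 -16
9 6 -15
9 5 -14
10 4 -14

Derivation:
Center: (10, 5, -15). Add each direction:
  D0: (10, 5, -15) + (1, -1, 0) = (11, 4, -15)
  D1: (10, 5, -15) + (1, 0, -1) = (11, 5, -16)
  D2: (10, 5, -15) + (0, 1, -1) = (10, 6, -16)
  D3: (10, 5, -15) + (-1, 1, 0) = (9, 6, -15)
  D4: (10, 5, -15) + (-1, 0, 1) = (9, 5, -14)
  D5: (10, 5, -15) + (0, -1, 1) = (10, 4, -14)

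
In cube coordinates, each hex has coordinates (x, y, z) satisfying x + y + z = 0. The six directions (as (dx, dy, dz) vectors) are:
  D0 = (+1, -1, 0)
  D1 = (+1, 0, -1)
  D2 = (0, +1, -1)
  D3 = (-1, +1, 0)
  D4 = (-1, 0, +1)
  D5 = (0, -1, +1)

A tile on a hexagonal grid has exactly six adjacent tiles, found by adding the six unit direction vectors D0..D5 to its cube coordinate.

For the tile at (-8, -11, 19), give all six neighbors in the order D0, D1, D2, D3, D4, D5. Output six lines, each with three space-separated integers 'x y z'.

Center: (-8, -11, 19). Add each direction:
  D0: (-8, -11, 19) + (1, -1, 0) = (-7, -12, 19)
  D1: (-8, -11, 19) + (1, 0, -1) = (-7, -11, 18)
  D2: (-8, -11, 19) + (0, 1, -1) = (-8, -10, 18)
  D3: (-8, -11, 19) + (-1, 1, 0) = (-9, -10, 19)
  D4: (-8, -11, 19) + (-1, 0, 1) = (-9, -11, 20)
  D5: (-8, -11, 19) + (0, -1, 1) = (-8, -12, 20)

Answer: -7 -12 19
-7 -11 18
-8 -10 18
-9 -10 19
-9 -11 20
-8 -12 20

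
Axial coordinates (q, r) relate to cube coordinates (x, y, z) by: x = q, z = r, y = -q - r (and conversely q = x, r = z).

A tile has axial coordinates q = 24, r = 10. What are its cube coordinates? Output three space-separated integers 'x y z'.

x = q = 24
z = r = 10
y = -x - z = -(24) - (10) = -34

Answer: 24 -34 10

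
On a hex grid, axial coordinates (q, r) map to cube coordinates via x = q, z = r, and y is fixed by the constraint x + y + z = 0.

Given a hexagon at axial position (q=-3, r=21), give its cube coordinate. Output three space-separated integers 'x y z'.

Answer: -3 -18 21

Derivation:
x = q = -3
z = r = 21
y = -x - z = -(-3) - (21) = -18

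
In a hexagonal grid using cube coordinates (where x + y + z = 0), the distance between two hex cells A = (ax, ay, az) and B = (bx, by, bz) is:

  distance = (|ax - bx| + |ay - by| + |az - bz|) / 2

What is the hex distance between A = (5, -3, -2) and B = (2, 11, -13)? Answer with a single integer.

Answer: 14

Derivation:
|ax - bx| = |5 - 2| = 3
|ay - by| = |-3 - 11| = 14
|az - bz| = |-2 - (-13)| = 11
distance = (3 + 14 + 11) / 2 = 28 / 2 = 14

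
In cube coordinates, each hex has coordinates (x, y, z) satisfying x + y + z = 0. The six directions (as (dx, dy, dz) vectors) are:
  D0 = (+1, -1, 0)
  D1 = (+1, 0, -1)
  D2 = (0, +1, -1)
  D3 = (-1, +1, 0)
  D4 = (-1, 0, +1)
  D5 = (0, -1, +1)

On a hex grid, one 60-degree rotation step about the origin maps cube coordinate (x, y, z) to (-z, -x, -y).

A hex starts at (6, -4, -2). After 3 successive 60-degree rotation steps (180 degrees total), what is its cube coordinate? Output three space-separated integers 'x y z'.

Answer: -6 4 2

Derivation:
Start: (6, -4, -2)
Step 1: (6, -4, -2) -> (-(-2), -(6), -(-4)) = (2, -6, 4)
Step 2: (2, -6, 4) -> (-(4), -(2), -(-6)) = (-4, -2, 6)
Step 3: (-4, -2, 6) -> (-(6), -(-4), -(-2)) = (-6, 4, 2)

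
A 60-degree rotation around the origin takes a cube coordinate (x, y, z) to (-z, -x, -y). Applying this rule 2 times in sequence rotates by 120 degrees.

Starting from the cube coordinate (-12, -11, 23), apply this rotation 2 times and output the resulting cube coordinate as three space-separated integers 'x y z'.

Answer: -11 23 -12

Derivation:
Start: (-12, -11, 23)
Step 1: (-12, -11, 23) -> (-(23), -(-12), -(-11)) = (-23, 12, 11)
Step 2: (-23, 12, 11) -> (-(11), -(-23), -(12)) = (-11, 23, -12)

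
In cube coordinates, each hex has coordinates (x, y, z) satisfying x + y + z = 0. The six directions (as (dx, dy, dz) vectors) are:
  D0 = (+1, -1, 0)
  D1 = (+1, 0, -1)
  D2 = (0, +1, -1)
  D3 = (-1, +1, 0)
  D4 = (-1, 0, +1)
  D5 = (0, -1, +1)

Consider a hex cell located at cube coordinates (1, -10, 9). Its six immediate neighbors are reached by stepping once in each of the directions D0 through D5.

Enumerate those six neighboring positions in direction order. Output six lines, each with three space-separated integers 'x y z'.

Center: (1, -10, 9). Add each direction:
  D0: (1, -10, 9) + (1, -1, 0) = (2, -11, 9)
  D1: (1, -10, 9) + (1, 0, -1) = (2, -10, 8)
  D2: (1, -10, 9) + (0, 1, -1) = (1, -9, 8)
  D3: (1, -10, 9) + (-1, 1, 0) = (0, -9, 9)
  D4: (1, -10, 9) + (-1, 0, 1) = (0, -10, 10)
  D5: (1, -10, 9) + (0, -1, 1) = (1, -11, 10)

Answer: 2 -11 9
2 -10 8
1 -9 8
0 -9 9
0 -10 10
1 -11 10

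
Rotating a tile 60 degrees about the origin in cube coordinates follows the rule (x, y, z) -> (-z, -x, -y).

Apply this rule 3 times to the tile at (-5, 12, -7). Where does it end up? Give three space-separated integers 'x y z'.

Answer: 5 -12 7

Derivation:
Start: (-5, 12, -7)
Step 1: (-5, 12, -7) -> (-(-7), -(-5), -(12)) = (7, 5, -12)
Step 2: (7, 5, -12) -> (-(-12), -(7), -(5)) = (12, -7, -5)
Step 3: (12, -7, -5) -> (-(-5), -(12), -(-7)) = (5, -12, 7)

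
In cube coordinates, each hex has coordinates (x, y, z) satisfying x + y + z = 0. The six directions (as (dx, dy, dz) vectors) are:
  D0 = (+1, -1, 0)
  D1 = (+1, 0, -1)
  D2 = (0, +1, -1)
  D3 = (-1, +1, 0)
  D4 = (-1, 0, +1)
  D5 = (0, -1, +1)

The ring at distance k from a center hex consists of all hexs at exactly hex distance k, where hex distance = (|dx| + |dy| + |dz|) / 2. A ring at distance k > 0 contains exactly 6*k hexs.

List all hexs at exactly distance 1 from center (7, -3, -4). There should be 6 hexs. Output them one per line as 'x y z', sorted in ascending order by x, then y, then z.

Answer: 6 -3 -3
6 -2 -4
7 -4 -3
7 -2 -5
8 -4 -4
8 -3 -5

Derivation:
Walk ring at distance 1 from (7, -3, -4):
Start at center + D4*1 = (6, -3, -3)
  hex 0: (6, -3, -3)
  hex 1: (7, -4, -3)
  hex 2: (8, -4, -4)
  hex 3: (8, -3, -5)
  hex 4: (7, -2, -5)
  hex 5: (6, -2, -4)
Sorted: 6 hexes.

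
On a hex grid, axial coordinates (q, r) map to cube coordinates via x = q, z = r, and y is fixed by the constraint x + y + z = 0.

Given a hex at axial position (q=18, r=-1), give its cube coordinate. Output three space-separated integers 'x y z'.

Answer: 18 -17 -1

Derivation:
x = q = 18
z = r = -1
y = -x - z = -(18) - (-1) = -17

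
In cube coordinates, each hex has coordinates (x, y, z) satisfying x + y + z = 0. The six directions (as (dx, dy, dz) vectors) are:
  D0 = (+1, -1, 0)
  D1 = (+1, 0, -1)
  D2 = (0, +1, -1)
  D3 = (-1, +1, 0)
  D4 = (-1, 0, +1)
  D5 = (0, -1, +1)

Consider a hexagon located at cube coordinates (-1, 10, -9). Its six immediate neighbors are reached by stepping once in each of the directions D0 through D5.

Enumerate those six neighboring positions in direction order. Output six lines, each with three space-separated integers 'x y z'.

Answer: 0 9 -9
0 10 -10
-1 11 -10
-2 11 -9
-2 10 -8
-1 9 -8

Derivation:
Center: (-1, 10, -9). Add each direction:
  D0: (-1, 10, -9) + (1, -1, 0) = (0, 9, -9)
  D1: (-1, 10, -9) + (1, 0, -1) = (0, 10, -10)
  D2: (-1, 10, -9) + (0, 1, -1) = (-1, 11, -10)
  D3: (-1, 10, -9) + (-1, 1, 0) = (-2, 11, -9)
  D4: (-1, 10, -9) + (-1, 0, 1) = (-2, 10, -8)
  D5: (-1, 10, -9) + (0, -1, 1) = (-1, 9, -8)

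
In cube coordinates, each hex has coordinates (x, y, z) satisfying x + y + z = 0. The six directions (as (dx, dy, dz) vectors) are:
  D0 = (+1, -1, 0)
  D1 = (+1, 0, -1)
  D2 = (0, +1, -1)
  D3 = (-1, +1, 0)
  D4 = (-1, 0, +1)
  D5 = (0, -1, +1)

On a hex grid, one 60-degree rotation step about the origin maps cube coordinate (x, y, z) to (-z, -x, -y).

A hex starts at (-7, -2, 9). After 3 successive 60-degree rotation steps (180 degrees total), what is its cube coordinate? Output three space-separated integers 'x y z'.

Start: (-7, -2, 9)
Step 1: (-7, -2, 9) -> (-(9), -(-7), -(-2)) = (-9, 7, 2)
Step 2: (-9, 7, 2) -> (-(2), -(-9), -(7)) = (-2, 9, -7)
Step 3: (-2, 9, -7) -> (-(-7), -(-2), -(9)) = (7, 2, -9)

Answer: 7 2 -9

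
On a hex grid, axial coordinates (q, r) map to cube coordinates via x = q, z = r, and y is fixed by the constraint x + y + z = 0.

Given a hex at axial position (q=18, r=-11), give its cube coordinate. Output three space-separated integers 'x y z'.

Answer: 18 -7 -11

Derivation:
x = q = 18
z = r = -11
y = -x - z = -(18) - (-11) = -7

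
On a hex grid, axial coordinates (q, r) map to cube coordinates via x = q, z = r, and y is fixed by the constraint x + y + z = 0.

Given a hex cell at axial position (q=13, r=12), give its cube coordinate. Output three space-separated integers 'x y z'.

x = q = 13
z = r = 12
y = -x - z = -(13) - (12) = -25

Answer: 13 -25 12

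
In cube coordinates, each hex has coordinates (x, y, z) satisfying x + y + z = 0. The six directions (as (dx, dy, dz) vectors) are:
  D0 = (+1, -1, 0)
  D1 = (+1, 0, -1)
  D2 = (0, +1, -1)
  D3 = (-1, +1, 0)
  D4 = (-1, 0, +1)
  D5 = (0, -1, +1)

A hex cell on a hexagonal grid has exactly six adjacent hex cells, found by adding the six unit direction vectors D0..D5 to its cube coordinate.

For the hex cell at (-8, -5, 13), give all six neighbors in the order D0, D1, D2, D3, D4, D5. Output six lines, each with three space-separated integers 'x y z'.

Center: (-8, -5, 13). Add each direction:
  D0: (-8, -5, 13) + (1, -1, 0) = (-7, -6, 13)
  D1: (-8, -5, 13) + (1, 0, -1) = (-7, -5, 12)
  D2: (-8, -5, 13) + (0, 1, -1) = (-8, -4, 12)
  D3: (-8, -5, 13) + (-1, 1, 0) = (-9, -4, 13)
  D4: (-8, -5, 13) + (-1, 0, 1) = (-9, -5, 14)
  D5: (-8, -5, 13) + (0, -1, 1) = (-8, -6, 14)

Answer: -7 -6 13
-7 -5 12
-8 -4 12
-9 -4 13
-9 -5 14
-8 -6 14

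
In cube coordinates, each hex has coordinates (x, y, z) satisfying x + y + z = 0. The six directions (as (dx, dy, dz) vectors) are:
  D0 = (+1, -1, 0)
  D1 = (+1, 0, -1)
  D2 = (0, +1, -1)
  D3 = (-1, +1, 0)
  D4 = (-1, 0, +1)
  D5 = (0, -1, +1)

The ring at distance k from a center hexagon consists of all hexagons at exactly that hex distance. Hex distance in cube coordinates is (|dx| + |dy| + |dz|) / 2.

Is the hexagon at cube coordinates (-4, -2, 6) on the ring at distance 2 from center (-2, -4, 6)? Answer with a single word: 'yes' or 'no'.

|px - cx| = |-4 - (-2)| = 2
|py - cy| = |-2 - (-4)| = 2
|pz - cz| = |6 - 6| = 0
distance = (2+2+0)/2 = 4/2 = 2
radius = 2; distance == radius -> yes

Answer: yes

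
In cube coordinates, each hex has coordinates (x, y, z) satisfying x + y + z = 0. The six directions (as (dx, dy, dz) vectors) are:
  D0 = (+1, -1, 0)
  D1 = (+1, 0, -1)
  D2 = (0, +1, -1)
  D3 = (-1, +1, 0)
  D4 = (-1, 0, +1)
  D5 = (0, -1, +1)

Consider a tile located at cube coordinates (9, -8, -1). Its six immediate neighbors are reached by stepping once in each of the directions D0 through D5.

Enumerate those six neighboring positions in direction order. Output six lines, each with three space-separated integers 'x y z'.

Answer: 10 -9 -1
10 -8 -2
9 -7 -2
8 -7 -1
8 -8 0
9 -9 0

Derivation:
Center: (9, -8, -1). Add each direction:
  D0: (9, -8, -1) + (1, -1, 0) = (10, -9, -1)
  D1: (9, -8, -1) + (1, 0, -1) = (10, -8, -2)
  D2: (9, -8, -1) + (0, 1, -1) = (9, -7, -2)
  D3: (9, -8, -1) + (-1, 1, 0) = (8, -7, -1)
  D4: (9, -8, -1) + (-1, 0, 1) = (8, -8, 0)
  D5: (9, -8, -1) + (0, -1, 1) = (9, -9, 0)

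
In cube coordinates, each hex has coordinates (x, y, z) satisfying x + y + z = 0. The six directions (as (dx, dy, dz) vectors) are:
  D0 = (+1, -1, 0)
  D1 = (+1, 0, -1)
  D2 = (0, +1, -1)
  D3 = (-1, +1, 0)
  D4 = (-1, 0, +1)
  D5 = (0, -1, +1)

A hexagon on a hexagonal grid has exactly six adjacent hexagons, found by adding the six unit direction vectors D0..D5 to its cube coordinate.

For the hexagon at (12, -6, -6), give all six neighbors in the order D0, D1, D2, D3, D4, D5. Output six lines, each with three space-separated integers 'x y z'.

Answer: 13 -7 -6
13 -6 -7
12 -5 -7
11 -5 -6
11 -6 -5
12 -7 -5

Derivation:
Center: (12, -6, -6). Add each direction:
  D0: (12, -6, -6) + (1, -1, 0) = (13, -7, -6)
  D1: (12, -6, -6) + (1, 0, -1) = (13, -6, -7)
  D2: (12, -6, -6) + (0, 1, -1) = (12, -5, -7)
  D3: (12, -6, -6) + (-1, 1, 0) = (11, -5, -6)
  D4: (12, -6, -6) + (-1, 0, 1) = (11, -6, -5)
  D5: (12, -6, -6) + (0, -1, 1) = (12, -7, -5)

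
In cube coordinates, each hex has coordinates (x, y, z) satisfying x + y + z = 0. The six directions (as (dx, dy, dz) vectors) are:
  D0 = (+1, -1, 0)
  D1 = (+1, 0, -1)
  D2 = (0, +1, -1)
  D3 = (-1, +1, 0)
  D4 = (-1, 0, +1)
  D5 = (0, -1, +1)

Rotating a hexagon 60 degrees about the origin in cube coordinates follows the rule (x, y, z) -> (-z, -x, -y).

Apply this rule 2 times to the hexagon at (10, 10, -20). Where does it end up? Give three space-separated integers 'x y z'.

Start: (10, 10, -20)
Step 1: (10, 10, -20) -> (-(-20), -(10), -(10)) = (20, -10, -10)
Step 2: (20, -10, -10) -> (-(-10), -(20), -(-10)) = (10, -20, 10)

Answer: 10 -20 10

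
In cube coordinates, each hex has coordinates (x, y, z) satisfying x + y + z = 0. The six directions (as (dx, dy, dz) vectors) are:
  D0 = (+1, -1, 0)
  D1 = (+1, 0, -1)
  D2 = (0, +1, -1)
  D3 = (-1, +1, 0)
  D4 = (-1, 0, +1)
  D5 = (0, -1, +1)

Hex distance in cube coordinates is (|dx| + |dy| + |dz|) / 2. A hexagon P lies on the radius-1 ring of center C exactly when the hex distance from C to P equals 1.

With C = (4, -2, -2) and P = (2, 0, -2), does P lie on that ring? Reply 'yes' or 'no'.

Answer: no

Derivation:
|px - cx| = |2 - 4| = 2
|py - cy| = |0 - (-2)| = 2
|pz - cz| = |-2 - (-2)| = 0
distance = (2+2+0)/2 = 4/2 = 2
radius = 1; distance != radius -> no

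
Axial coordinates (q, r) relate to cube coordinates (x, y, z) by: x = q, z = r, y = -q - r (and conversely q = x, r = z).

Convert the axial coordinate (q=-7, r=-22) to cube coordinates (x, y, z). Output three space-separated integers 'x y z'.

x = q = -7
z = r = -22
y = -x - z = -(-7) - (-22) = 29

Answer: -7 29 -22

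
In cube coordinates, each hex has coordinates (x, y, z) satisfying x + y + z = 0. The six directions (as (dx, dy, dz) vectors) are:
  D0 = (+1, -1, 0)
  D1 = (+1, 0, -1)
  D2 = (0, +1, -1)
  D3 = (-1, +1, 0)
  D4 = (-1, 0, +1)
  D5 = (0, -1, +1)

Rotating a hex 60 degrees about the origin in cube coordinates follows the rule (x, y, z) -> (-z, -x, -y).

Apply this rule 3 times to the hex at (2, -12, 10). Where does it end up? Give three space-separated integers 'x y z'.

Start: (2, -12, 10)
Step 1: (2, -12, 10) -> (-(10), -(2), -(-12)) = (-10, -2, 12)
Step 2: (-10, -2, 12) -> (-(12), -(-10), -(-2)) = (-12, 10, 2)
Step 3: (-12, 10, 2) -> (-(2), -(-12), -(10)) = (-2, 12, -10)

Answer: -2 12 -10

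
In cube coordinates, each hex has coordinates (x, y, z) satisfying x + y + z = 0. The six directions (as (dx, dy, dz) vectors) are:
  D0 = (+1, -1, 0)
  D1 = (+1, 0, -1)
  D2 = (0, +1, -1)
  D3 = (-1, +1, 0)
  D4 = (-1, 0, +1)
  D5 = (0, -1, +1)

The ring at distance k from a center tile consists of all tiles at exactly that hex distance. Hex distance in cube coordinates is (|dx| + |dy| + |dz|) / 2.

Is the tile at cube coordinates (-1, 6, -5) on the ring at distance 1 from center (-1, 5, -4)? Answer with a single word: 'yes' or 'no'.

|px - cx| = |-1 - (-1)| = 0
|py - cy| = |6 - 5| = 1
|pz - cz| = |-5 - (-4)| = 1
distance = (0+1+1)/2 = 2/2 = 1
radius = 1; distance == radius -> yes

Answer: yes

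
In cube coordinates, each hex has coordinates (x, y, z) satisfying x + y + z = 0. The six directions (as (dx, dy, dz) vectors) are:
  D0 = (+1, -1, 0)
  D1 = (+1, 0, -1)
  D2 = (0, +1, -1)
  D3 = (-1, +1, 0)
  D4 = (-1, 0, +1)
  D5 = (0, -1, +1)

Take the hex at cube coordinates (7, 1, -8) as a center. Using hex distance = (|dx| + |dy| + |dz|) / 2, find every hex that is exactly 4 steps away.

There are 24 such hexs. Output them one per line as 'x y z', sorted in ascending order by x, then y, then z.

Walk ring at distance 4 from (7, 1, -8):
Start at center + D4*4 = (3, 1, -4)
  hex 0: (3, 1, -4)
  hex 1: (4, 0, -4)
  hex 2: (5, -1, -4)
  hex 3: (6, -2, -4)
  hex 4: (7, -3, -4)
  hex 5: (8, -3, -5)
  hex 6: (9, -3, -6)
  hex 7: (10, -3, -7)
  hex 8: (11, -3, -8)
  hex 9: (11, -2, -9)
  hex 10: (11, -1, -10)
  hex 11: (11, 0, -11)
  hex 12: (11, 1, -12)
  hex 13: (10, 2, -12)
  hex 14: (9, 3, -12)
  hex 15: (8, 4, -12)
  hex 16: (7, 5, -12)
  hex 17: (6, 5, -11)
  hex 18: (5, 5, -10)
  hex 19: (4, 5, -9)
  hex 20: (3, 5, -8)
  hex 21: (3, 4, -7)
  hex 22: (3, 3, -6)
  hex 23: (3, 2, -5)
Sorted: 24 hexes.

Answer: 3 1 -4
3 2 -5
3 3 -6
3 4 -7
3 5 -8
4 0 -4
4 5 -9
5 -1 -4
5 5 -10
6 -2 -4
6 5 -11
7 -3 -4
7 5 -12
8 -3 -5
8 4 -12
9 -3 -6
9 3 -12
10 -3 -7
10 2 -12
11 -3 -8
11 -2 -9
11 -1 -10
11 0 -11
11 1 -12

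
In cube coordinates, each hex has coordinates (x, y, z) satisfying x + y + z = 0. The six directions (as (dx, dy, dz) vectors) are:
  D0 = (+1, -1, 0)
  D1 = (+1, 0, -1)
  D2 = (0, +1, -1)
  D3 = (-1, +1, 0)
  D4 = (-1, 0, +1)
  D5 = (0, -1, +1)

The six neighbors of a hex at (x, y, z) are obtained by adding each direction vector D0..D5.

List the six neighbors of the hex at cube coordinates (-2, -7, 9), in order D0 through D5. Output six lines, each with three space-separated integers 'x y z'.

Center: (-2, -7, 9). Add each direction:
  D0: (-2, -7, 9) + (1, -1, 0) = (-1, -8, 9)
  D1: (-2, -7, 9) + (1, 0, -1) = (-1, -7, 8)
  D2: (-2, -7, 9) + (0, 1, -1) = (-2, -6, 8)
  D3: (-2, -7, 9) + (-1, 1, 0) = (-3, -6, 9)
  D4: (-2, -7, 9) + (-1, 0, 1) = (-3, -7, 10)
  D5: (-2, -7, 9) + (0, -1, 1) = (-2, -8, 10)

Answer: -1 -8 9
-1 -7 8
-2 -6 8
-3 -6 9
-3 -7 10
-2 -8 10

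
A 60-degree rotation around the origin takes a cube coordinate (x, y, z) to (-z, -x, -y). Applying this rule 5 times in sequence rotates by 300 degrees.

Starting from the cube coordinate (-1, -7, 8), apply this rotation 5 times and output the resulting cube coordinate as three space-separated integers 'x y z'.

Start: (-1, -7, 8)
Step 1: (-1, -7, 8) -> (-(8), -(-1), -(-7)) = (-8, 1, 7)
Step 2: (-8, 1, 7) -> (-(7), -(-8), -(1)) = (-7, 8, -1)
Step 3: (-7, 8, -1) -> (-(-1), -(-7), -(8)) = (1, 7, -8)
Step 4: (1, 7, -8) -> (-(-8), -(1), -(7)) = (8, -1, -7)
Step 5: (8, -1, -7) -> (-(-7), -(8), -(-1)) = (7, -8, 1)

Answer: 7 -8 1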